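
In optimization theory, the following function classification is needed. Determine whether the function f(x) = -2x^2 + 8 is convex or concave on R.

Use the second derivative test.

f(x) = -2x^2 + 8
f'(x) = -4x + 0
f''(x) = -4
Since f''(x) = -4 < 0 for all x, f is concave on R.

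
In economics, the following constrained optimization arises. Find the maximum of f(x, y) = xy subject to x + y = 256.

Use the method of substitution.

Substitute y = 256 - x into f(x,y) = xy:
g(x) = x(256 - x) = 256x - x^2
g'(x) = 256 - 2x = 0  =>  x = 128
y = 256 - 128 = 128
Maximum value = 128 * 128 = 16384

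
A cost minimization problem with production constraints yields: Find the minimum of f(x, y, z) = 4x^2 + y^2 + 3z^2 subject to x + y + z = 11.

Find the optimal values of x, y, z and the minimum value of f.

Using Lagrange multipliers on f = 4x^2 + y^2 + 3z^2 with constraint x + y + z = 11:
Conditions: 2*4*x = lambda, 2*1*y = lambda, 2*3*z = lambda
So x = lambda/8, y = lambda/2, z = lambda/6
Substituting into constraint: lambda * (19/24) = 11
lambda = 264/19
x = 33/19, y = 132/19, z = 44/19
Minimum value = 1452/19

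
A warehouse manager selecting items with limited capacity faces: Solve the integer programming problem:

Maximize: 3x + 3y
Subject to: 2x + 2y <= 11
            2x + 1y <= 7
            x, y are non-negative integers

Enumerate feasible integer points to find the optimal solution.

Constraint 1: 2x + 2y <= 11
Constraint 2: 2x + 1y <= 7
Feasible x range (need y >= 0): 0 <= x <= min(11/2, 7/2) => x in {0, ..., 3}.
Enumerate feasible integer points row by row (the coefficient of y is 3 > 0, so for each x the largest feasible y gives the best value):
  x = 0: y <= min((11 - 2*0)/2, (7 - 2*0)/1) => y in {0, ..., 5}; best 3*0 + 3*5 = 15
  x = 1: y <= min((11 - 2*1)/2, (7 - 2*1)/1) => y in {0, ..., 4}; best 3*1 + 3*4 = 15
  x = 2: y <= min((11 - 2*2)/2, (7 - 2*2)/1) => y in {0, ..., 3}; best 3*2 + 3*3 = 15
  x = 3: y <= min((11 - 2*3)/2, (7 - 2*3)/1) => y in {0, ..., 1}; best 3*3 + 3*1 = 12
The maximum 3x + 3y = 15 is achieved at x = 0, y = 5.
(The same value 15 is also attained at (1, 4), (2, 3).)
Check: 2*0 + 2*5 = 10 <= 11 and 2*0 + 1*5 = 5 <= 7.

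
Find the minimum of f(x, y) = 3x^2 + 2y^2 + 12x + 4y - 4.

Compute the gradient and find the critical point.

f(x,y) = 3x^2 + 2y^2 + 12x + 4y - 4
df/dx = 6x + (12) = 0  =>  x = -2
df/dy = 4y + (4) = 0  =>  y = -1
f(-2, -1) = 3*(-2)^2 + 2*(-1)^2 + 12*(-2) + 4*(-1) + -4 = -18
Hessian is diagonal with entries 6, 4 > 0, so this is a minimum.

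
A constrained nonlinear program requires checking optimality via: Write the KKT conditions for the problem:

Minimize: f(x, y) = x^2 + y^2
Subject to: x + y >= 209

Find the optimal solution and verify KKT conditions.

KKT conditions for min x^2 + y^2 s.t. x + y >= 209:
Stationarity: 2x = mu, 2y = mu
So x = y = mu/2.
Complementary slackness: mu*(x + y - 209) = 0
Primal feasibility: x + y >= 209; dual feasibility: mu >= 0
If mu = 0 then x = y = 0, but 0 + 0 < 209 is infeasible, so the constraint is active.
Constraint active: x + y = 2*(mu/2) = 209 => mu = 209
x = y = 209/2, f = 43681/2
Verify: stationarity 2*(209/2) = 209 = mu; primal 209/2 + 209/2 = 209 >= 209; dual mu = 209 >= 0; complementary slackness 209*(209 - 209) = 0. All KKT conditions hold.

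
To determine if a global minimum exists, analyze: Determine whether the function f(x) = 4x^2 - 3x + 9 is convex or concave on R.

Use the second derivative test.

f(x) = 4x^2 - 3x + 9
f'(x) = 8x - 3
f''(x) = 8
Since f''(x) = 8 > 0 for all x, f is convex on R.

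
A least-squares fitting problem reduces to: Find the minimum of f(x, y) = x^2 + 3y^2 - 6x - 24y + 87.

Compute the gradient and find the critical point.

f(x,y) = x^2 + 3y^2 - 6x - 24y + 87
df/dx = 2x + (-6) = 0  =>  x = 3
df/dy = 6y + (-24) = 0  =>  y = 4
f(3, 4) = 1*(3)^2 + 3*(4)^2 + -6*(3) + -24*(4) + 87 = 30
Hessian is diagonal with entries 2, 6 > 0, so this is a minimum.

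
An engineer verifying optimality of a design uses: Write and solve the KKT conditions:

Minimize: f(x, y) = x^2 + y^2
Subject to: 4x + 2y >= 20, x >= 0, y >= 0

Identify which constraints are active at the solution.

KKT conditions for min x^2 + y^2 s.t. 4x + 2y >= 20, x >= 0, y >= 0:
Stationarity: 2x = mu*4 + mu_x, 2y = mu*2 + mu_y, with mu, mu_x, mu_y >= 0
Complementary slackness: mu*(4x + 2y - 20) = 0, mu_x*x = 0, mu_y*y = 0
(0, 0) is infeasible (4*0 + 2*0 < 20), so if mu = 0 stationarity would force x = mu_x/2 >= 0, y = mu_y/2 >= 0 with mu_x*x = mu_y*y = 0, i.e. x = y = 0: contradiction. Hence mu > 0 and 4x + 2y = 20 is active.
Try x > 0, y > 0 (so mu_x = mu_y = 0): x = 4*mu/2, y = 2*mu/2
Substitute: 4*(4*mu/2) + 2*(2*mu/2) = 20
  mu*20/2 = 20 => mu = 2
x* = 4 > 0, y* = 2 > 0, consistent with mu_x = mu_y = 0.
f is convex and the constraints are linear, so this KKT point is the global minimum.
f* = 20
Active constraints: 4x + 2y >= 20 (holds with equality, mu = 2 > 0); x >= 0 and y >= 0 are inactive (mu_x = mu_y = 0).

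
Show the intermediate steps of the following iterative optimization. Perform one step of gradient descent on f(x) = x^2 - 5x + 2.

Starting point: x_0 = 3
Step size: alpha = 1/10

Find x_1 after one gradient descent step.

f(x) = x^2 - 5x + 2
f'(x) = 2x - 5
f'(3) = 2*3 + (-5) = 1
x_1 = x_0 - alpha * f'(x_0) = 3 - 1/10 * 1 = 29/10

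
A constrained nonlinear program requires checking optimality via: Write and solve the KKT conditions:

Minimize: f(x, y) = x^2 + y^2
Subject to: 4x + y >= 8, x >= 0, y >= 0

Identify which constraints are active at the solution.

KKT conditions for min x^2 + y^2 s.t. 4x + 1y >= 8, x >= 0, y >= 0:
Stationarity: 2x = mu*4 + mu_x, 2y = mu*1 + mu_y, with mu, mu_x, mu_y >= 0
Complementary slackness: mu*(4x + y - 8) = 0, mu_x*x = 0, mu_y*y = 0
(0, 0) is infeasible (4*0 + 1*0 < 8), so if mu = 0 stationarity would force x = mu_x/2 >= 0, y = mu_y/2 >= 0 with mu_x*x = mu_y*y = 0, i.e. x = y = 0: contradiction. Hence mu > 0 and 4x + y = 8 is active.
Try x > 0, y > 0 (so mu_x = mu_y = 0): x = 4*mu/2, y = 1*mu/2
Substitute: 4*(4*mu/2) + 1*(1*mu/2) = 8
  mu*17/2 = 8 => mu = 16/17
x* = 32/17 > 0, y* = 8/17 > 0, consistent with mu_x = mu_y = 0.
f is convex and the constraints are linear, so this KKT point is the global minimum.
f* = 64/17
Active constraints: 4x + y >= 8 (holds with equality, mu = 16/17 > 0); x >= 0 and y >= 0 are inactive (mu_x = mu_y = 0).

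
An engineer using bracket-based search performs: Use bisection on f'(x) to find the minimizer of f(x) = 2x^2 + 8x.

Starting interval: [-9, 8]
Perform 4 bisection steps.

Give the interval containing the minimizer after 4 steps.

Finding critical point of f(x) = 2x^2 + 8x using bisection on f'(x) = 4x + 8.
f'(x) = 0 when x = -2.
Starting interval: [-9, 8]
Step 1: mid = -1/2, f'(mid) = 6, new interval = [-9, -1/2]
Step 2: mid = -19/4, f'(mid) = -11, new interval = [-19/4, -1/2]
Step 3: mid = -21/8, f'(mid) = -5/2, new interval = [-21/8, -1/2]
Step 4: mid = -25/16, f'(mid) = 7/4, new interval = [-21/8, -25/16]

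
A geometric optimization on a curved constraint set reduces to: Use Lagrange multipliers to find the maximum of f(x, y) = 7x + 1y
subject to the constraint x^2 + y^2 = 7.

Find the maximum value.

Set up Lagrange conditions: grad f = lambda * grad g
  7 = 2*lambda*x
  1 = 2*lambda*y
From these: x/y = 7/1, so x = 7t, y = 1t for some t.
Substitute into constraint: (7t)^2 + (1t)^2 = 7
  t^2 * 50 = 7
  t = sqrt(7/50)
Maximum = 7*x + 1*y = (7^2 + 1^2)*t = 50 * sqrt(7/50) = sqrt(350)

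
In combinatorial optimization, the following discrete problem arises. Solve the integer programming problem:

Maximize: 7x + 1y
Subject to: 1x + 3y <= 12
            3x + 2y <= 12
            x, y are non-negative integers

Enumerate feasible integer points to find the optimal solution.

Constraint 1: 1x + 3y <= 12
Constraint 2: 3x + 2y <= 12
Feasible x range (need y >= 0): 0 <= x <= min(12/1, 12/3) => x in {0, ..., 4}.
Enumerate feasible integer points row by row (the coefficient of y is 1 > 0, so for each x the largest feasible y gives the best value):
  x = 0: y <= min((12 - 1*0)/3, (12 - 3*0)/2) => y in {0, ..., 4}; best 7*0 + 1*4 = 4
  x = 1: y <= min((12 - 1*1)/3, (12 - 3*1)/2) => y in {0, ..., 3}; best 7*1 + 1*3 = 10
  x = 2: y <= min((12 - 1*2)/3, (12 - 3*2)/2) => y in {0, ..., 3}; best 7*2 + 1*3 = 17
  x = 3: y <= min((12 - 1*3)/3, (12 - 3*3)/2) => y in {0, ..., 1}; best 7*3 + 1*1 = 22
  x = 4: y <= min((12 - 1*4)/3, (12 - 3*4)/2) => y in {0}; best 7*4 + 1*0 = 28
The maximum 7x + 1y = 28 is achieved at x = 4, y = 0.
Check: 1*4 + 3*0 = 4 <= 12 and 3*4 + 2*0 = 12 <= 12.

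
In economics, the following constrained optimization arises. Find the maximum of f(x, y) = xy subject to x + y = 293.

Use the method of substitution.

Substitute y = 293 - x into f(x,y) = xy:
g(x) = x(293 - x) = 293x - x^2
g'(x) = 293 - 2x = 0  =>  x = 293/2
y = 293 - 293/2 = 293/2
Maximum value = (293/2) * (293/2) = 85849/4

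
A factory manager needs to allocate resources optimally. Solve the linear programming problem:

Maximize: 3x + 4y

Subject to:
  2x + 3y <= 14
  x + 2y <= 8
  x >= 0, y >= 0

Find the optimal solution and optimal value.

Feasible vertices: (0, 0), (0, 4), (4, 2), (7, 0)
Objective 3x + 4y at each:
  (0, 0): 0
  (0, 4): 16
  (4, 2): 20
  (7, 0): 21
Maximum is 21 at (7, 0).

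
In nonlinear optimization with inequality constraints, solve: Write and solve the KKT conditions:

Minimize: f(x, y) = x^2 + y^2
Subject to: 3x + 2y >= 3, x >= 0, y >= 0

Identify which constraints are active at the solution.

KKT conditions for min x^2 + y^2 s.t. 3x + 2y >= 3, x >= 0, y >= 0:
Stationarity: 2x = mu*3 + mu_x, 2y = mu*2 + mu_y, with mu, mu_x, mu_y >= 0
Complementary slackness: mu*(3x + 2y - 3) = 0, mu_x*x = 0, mu_y*y = 0
(0, 0) is infeasible (3*0 + 2*0 < 3), so if mu = 0 stationarity would force x = mu_x/2 >= 0, y = mu_y/2 >= 0 with mu_x*x = mu_y*y = 0, i.e. x = y = 0: contradiction. Hence mu > 0 and 3x + 2y = 3 is active.
Try x > 0, y > 0 (so mu_x = mu_y = 0): x = 3*mu/2, y = 2*mu/2
Substitute: 3*(3*mu/2) + 2*(2*mu/2) = 3
  mu*13/2 = 3 => mu = 6/13
x* = 9/13 > 0, y* = 6/13 > 0, consistent with mu_x = mu_y = 0.
f is convex and the constraints are linear, so this KKT point is the global minimum.
f* = 9/13
Active constraints: 3x + 2y >= 3 (holds with equality, mu = 6/13 > 0); x >= 0 and y >= 0 are inactive (mu_x = mu_y = 0).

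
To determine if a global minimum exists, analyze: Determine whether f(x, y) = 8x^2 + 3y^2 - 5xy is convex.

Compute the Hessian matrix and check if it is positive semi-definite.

f(x,y) = 8x^2 + 3y^2 - 5xy
Hessian H = [[16, -5], [-5, 6]]
trace(H) = 22, det(H) = 71
Eigenvalues: (22 +/- sqrt(200)) / 2 = 18.07, 3.929
Since both eigenvalues > 0, f is convex.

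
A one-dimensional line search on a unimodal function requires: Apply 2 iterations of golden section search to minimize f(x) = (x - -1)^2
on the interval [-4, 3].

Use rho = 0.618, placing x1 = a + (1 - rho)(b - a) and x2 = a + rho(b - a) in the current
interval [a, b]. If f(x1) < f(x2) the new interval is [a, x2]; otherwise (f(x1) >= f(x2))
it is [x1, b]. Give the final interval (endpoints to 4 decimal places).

Golden section search for min of f(x) = (x - -1)^2 on [-4, 3].
Each step: x1 = a + (1 - rho)(b - a), x2 = a + rho(b - a); if f(x1) < f(x2) keep [a, x2], otherwise keep [x1, b].
Step 1: [-4.0000, 3.0000], x1=-1.3260 (f=0.1063), x2=0.3260 (f=1.7583); f(x1) < f(x2) => keep [-4.0000, 0.3260]
Step 2: [-4.0000, 0.3260], x1=-2.3475 (f=1.8157), x2=-1.3265 (f=0.1066); f(x1) > f(x2) => keep [-2.3475, 0.3260]
Final interval: [-2.3475, 0.3260]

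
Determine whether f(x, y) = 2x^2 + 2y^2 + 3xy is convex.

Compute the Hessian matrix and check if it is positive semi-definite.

f(x,y) = 2x^2 + 2y^2 + 3xy
Hessian H = [[4, 3], [3, 4]]
trace(H) = 8, det(H) = 7
Eigenvalues: (8 +/- sqrt(36)) / 2 = 7, 1
Since both eigenvalues > 0, f is convex.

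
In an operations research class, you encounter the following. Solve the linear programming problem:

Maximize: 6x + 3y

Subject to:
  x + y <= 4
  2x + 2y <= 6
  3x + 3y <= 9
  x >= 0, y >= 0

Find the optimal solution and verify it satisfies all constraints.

Feasible vertices: (0, 0), (0, 3), (3, 0)
Objective 6x + 3y at each vertex:
  (0, 0): 0
  (0, 3): 9
  (3, 0): 18
Maximum is 18 at (3, 0).
Verify constraints at (x, y) = (3, 0):
  1*3 + 1*0 = 3 <= 4
  2*3 + 2*0 = 6 <= 6 (active)
  3*3 + 3*0 = 9 <= 9 (active)
  x = 3 >= 0, y = 0 >= 0. All constraints satisfied.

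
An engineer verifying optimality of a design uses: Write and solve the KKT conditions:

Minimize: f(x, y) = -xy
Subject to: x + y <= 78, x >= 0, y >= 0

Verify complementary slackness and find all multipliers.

Problem: min -xy s.t. x + y <= 78 (multiplier lambda), x >= 0 (mu_x), y >= 0 (mu_y)
KKT stationarity: -y + lambda - mu_x = 0, -x + lambda - mu_y = 0, with lambda, mu_x, mu_y >= 0
Complementary slackness: lambda*(x + y - 78) = 0, mu_x*x = 0, mu_y*y = 0
If lambda = 0: y = -mu_x <= 0 and x = -mu_y <= 0 force x = y = 0 with f = 0; but x = y = 39 is feasible with f = -1521 < 0, so this is not the minimum. Hence lambda > 0 and x + y = 78.
Try x > 0, y > 0 (so mu_x = mu_y = 0): y = lambda, x = lambda => x = y = lambda
x + y = 78 => 2*lambda = 78 => lambda = 39
x* = y* = 39 > 0, consistent with mu_x = mu_y = 0.
(Any feasible point with x = 0 or y = 0 has f = 0 > -1521, so the minimum is not on those boundaries.)
min(-xy) = -1521 (i.e. max xy = 1521)
Multipliers: lambda = 39, mu_x = 0, mu_y = 0
Complementary slackness: lambda*(x + y - 78) = 39*(39 + 39 - 78) = 0, mu_x*x = 0*39 = 0, mu_y*y = 0*39 = 0. Satisfied.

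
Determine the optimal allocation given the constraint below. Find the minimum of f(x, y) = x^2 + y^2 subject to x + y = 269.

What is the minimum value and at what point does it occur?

Substitute y = 269 - x into f(x,y) = x^2 + y^2:
g(x) = x^2 + (269 - x)^2 = 2x^2 - 538x + 72361
g'(x) = 4x - 538 = 0  =>  x = 269/2
y = 269 - 269/2 = 269/2
Minimum value = (269/2)^2 + (269/2)^2 = 72361/2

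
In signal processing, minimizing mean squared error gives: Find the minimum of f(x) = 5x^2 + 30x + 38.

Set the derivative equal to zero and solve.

f(x) = 5x^2 + 30x + 38
f'(x) = 10x + (30) = 0
x = -30/10 = -3
f(-3) = -7
Since f''(x) = 10 > 0, this is a minimum.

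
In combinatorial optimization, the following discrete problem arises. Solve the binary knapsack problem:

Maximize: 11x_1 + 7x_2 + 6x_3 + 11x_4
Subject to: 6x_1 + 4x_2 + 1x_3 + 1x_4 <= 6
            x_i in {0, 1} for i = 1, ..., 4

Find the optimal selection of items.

Items: item 1 (v=11, w=6), item 2 (v=7, w=4), item 3 (v=6, w=1), item 4 (v=11, w=1)
Capacity: 6
Checking all 16 subsets (w = total weight, v = total value):
  {}: w = 0, v = 0
  {1}: w = 6, v = 11
  {2}: w = 4, v = 7
  {3}: w = 1, v = 6
  {4}: w = 1, v = 11
  {1, 2}: w = 10 > 6, infeasible
  {1, 3}: w = 7 > 6, infeasible
  {1, 4}: w = 7 > 6, infeasible
  {2, 3}: w = 5, v = 13
  {2, 4}: w = 5, v = 18
  {3, 4}: w = 2, v = 17
  {1, 2, 3}: w = 11 > 6, infeasible
  {1, 2, 4}: w = 11 > 6, infeasible
  {1, 3, 4}: w = 8 > 6, infeasible
  {2, 3, 4}: w = 6, v = 24
  {1, 2, 3, 4}: w = 12 > 6, infeasible
Best feasible subset: items [2, 3, 4]
Total weight: 6 <= 6, total value: 24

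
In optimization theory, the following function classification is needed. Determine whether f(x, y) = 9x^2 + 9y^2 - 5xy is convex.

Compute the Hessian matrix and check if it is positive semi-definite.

f(x,y) = 9x^2 + 9y^2 - 5xy
Hessian H = [[18, -5], [-5, 18]]
trace(H) = 36, det(H) = 299
Eigenvalues: (36 +/- sqrt(100)) / 2 = 23, 13
Since both eigenvalues > 0, f is convex.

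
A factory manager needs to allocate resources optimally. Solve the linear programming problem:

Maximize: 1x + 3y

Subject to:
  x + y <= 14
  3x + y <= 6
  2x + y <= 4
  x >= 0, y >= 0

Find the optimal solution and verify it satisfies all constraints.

Feasible vertices: (0, 0), (0, 4), (2, 0)
Objective 1x + 3y at each vertex:
  (0, 0): 0
  (0, 4): 12
  (2, 0): 2
Maximum is 12 at (0, 4).
Verify constraints at (x, y) = (0, 4):
  1*0 + 1*4 = 4 <= 14
  3*0 + 1*4 = 4 <= 6
  2*0 + 1*4 = 4 <= 4 (active)
  x = 0 >= 0, y = 4 >= 0. All constraints satisfied.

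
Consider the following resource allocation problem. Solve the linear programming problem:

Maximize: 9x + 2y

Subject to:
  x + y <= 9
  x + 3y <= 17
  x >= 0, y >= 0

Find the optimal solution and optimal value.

Feasible vertices: (0, 0), (0, 17/3), (5, 4), (9, 0)
Objective 9x + 2y at each:
  (0, 0): 0
  (0, 17/3): 34/3
  (5, 4): 53
  (9, 0): 81
Maximum is 81 at (9, 0).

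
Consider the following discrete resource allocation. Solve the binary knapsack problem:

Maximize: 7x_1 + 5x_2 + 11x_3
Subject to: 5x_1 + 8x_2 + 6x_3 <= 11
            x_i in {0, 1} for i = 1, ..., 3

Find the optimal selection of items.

Items: item 1 (v=7, w=5), item 2 (v=5, w=8), item 3 (v=11, w=6)
Capacity: 11
Checking all 8 subsets (w = total weight, v = total value):
  {}: w = 0, v = 0
  {1}: w = 5, v = 7
  {2}: w = 8, v = 5
  {3}: w = 6, v = 11
  {1, 2}: w = 13 > 11, infeasible
  {1, 3}: w = 11, v = 18
  {2, 3}: w = 14 > 11, infeasible
  {1, 2, 3}: w = 19 > 11, infeasible
Best feasible subset: items [1, 3]
Total weight: 11 <= 11, total value: 18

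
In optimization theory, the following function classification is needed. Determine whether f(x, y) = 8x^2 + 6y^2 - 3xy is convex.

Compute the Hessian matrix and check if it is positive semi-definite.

f(x,y) = 8x^2 + 6y^2 - 3xy
Hessian H = [[16, -3], [-3, 12]]
trace(H) = 28, det(H) = 183
Eigenvalues: (28 +/- sqrt(52)) / 2 = 17.61, 10.39
Since both eigenvalues > 0, f is convex.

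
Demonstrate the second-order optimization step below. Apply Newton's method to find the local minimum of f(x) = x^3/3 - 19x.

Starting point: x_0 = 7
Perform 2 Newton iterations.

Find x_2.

f(x) = x^3/3 - 19x
f'(x) = x^2 - 19, f''(x) = 2x
Newton update: x_{n+1} = x_n - (x_n^2 - 19)/(2*x_n)
Step 1: x_0 = 7, f'=30, f''=14, x_1 = 34/7
Step 2: x_1 = 34/7, f'=225/49, f''=68/7, x_2 = 2087/476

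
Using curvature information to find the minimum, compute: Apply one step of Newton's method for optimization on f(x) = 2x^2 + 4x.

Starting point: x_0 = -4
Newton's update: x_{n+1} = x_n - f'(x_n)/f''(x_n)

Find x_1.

f(x) = 2x^2 + 4x
f'(x) = 4x + (4), f''(x) = 4
Newton step: x_1 = x_0 - f'(x_0)/f''(x_0)
f'(-4) = -12
x_1 = -4 - -12/4 = -1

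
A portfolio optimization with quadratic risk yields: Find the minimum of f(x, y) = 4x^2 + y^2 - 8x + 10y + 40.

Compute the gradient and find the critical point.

f(x,y) = 4x^2 + y^2 - 8x + 10y + 40
df/dx = 8x + (-8) = 0  =>  x = 1
df/dy = 2y + (10) = 0  =>  y = -5
f(1, -5) = 4*(1)^2 + 1*(-5)^2 + -8*(1) + 10*(-5) + 40 = 11
Hessian is diagonal with entries 8, 2 > 0, so this is a minimum.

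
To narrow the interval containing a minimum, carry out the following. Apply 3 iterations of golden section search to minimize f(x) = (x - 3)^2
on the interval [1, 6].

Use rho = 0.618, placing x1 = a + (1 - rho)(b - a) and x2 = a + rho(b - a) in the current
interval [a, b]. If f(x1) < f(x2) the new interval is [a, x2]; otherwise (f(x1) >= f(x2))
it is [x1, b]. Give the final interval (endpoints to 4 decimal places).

Golden section search for min of f(x) = (x - 3)^2 on [1, 6].
Each step: x1 = a + (1 - rho)(b - a), x2 = a + rho(b - a); if f(x1) < f(x2) keep [a, x2], otherwise keep [x1, b].
Step 1: [1.0000, 6.0000], x1=2.9100 (f=0.0081), x2=4.0900 (f=1.1881); f(x1) < f(x2) => keep [1.0000, 4.0900]
Step 2: [1.0000, 4.0900], x1=2.1804 (f=0.6718), x2=2.9096 (f=0.0082); f(x1) > f(x2) => keep [2.1804, 4.0900]
Step 3: [2.1804, 4.0900], x1=2.9099 (f=0.0081), x2=3.3605 (f=0.1300); f(x1) < f(x2) => keep [2.1804, 3.3605]
Final interval: [2.1804, 3.3605]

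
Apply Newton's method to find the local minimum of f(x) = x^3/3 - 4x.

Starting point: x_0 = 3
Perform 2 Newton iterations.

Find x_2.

f(x) = x^3/3 - 4x
f'(x) = x^2 - 4, f''(x) = 2x
Newton update: x_{n+1} = x_n - (x_n^2 - 4)/(2*x_n)
Step 1: x_0 = 3, f'=5, f''=6, x_1 = 13/6
Step 2: x_1 = 13/6, f'=25/36, f''=13/3, x_2 = 313/156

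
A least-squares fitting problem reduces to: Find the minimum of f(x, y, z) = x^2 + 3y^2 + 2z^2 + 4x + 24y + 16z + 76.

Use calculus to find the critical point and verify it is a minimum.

f(x,y,z) = x^2 + 3y^2 + 2z^2 + 4x + 24y + 16z + 76
df/dx = 2x + (4) = 0 => x = -2
df/dy = 6y + (24) = 0 => y = -4
df/dz = 4z + (16) = 0 => z = -4
f(-2,-4,-4) = 1*(-2)^2 + 3*(-4)^2 + 2*(-4)^2 + 4*(-2) + 24*(-4) + 16*(-4) + 76 = -8
Hessian is diagonal with entries 2, 6, 4 > 0, confirmed minimum.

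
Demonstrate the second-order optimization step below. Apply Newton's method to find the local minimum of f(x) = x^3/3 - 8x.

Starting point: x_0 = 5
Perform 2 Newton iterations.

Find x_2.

f(x) = x^3/3 - 8x
f'(x) = x^2 - 8, f''(x) = 2x
Newton update: x_{n+1} = x_n - (x_n^2 - 8)/(2*x_n)
Step 1: x_0 = 5, f'=17, f''=10, x_1 = 33/10
Step 2: x_1 = 33/10, f'=289/100, f''=33/5, x_2 = 1889/660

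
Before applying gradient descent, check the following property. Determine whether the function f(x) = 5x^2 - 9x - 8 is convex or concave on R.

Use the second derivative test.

f(x) = 5x^2 - 9x - 8
f'(x) = 10x - 9
f''(x) = 10
Since f''(x) = 10 > 0 for all x, f is convex on R.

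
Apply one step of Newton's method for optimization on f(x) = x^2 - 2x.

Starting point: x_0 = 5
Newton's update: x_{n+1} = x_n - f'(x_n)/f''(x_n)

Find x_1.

f(x) = x^2 - 2x
f'(x) = 2x + (-2), f''(x) = 2
Newton step: x_1 = x_0 - f'(x_0)/f''(x_0)
f'(5) = 8
x_1 = 5 - 8/2 = 1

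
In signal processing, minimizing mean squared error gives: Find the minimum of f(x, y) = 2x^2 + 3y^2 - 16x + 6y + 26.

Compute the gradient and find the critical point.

f(x,y) = 2x^2 + 3y^2 - 16x + 6y + 26
df/dx = 4x + (-16) = 0  =>  x = 4
df/dy = 6y + (6) = 0  =>  y = -1
f(4, -1) = 2*(4)^2 + 3*(-1)^2 + -16*(4) + 6*(-1) + 26 = -9
Hessian is diagonal with entries 4, 6 > 0, so this is a minimum.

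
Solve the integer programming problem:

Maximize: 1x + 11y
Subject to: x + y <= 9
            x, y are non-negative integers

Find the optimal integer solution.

Objective: 1x + 11y, constraint: x + y <= 9
Coefficient of y is 11 > coefficient of x is 1, so allocate the entire budget to y.
Optimal: x = 0, y = 9, value = 99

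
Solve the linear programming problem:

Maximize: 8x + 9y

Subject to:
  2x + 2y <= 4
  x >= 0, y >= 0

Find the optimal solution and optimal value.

The feasible region has vertices at [(0, 0), (2, 0), (0, 2)].
Checking objective 8x + 9y at each vertex:
  (0, 0): 8*0 + 9*0 = 0
  (2, 0): 8*2 + 9*0 = 16
  (0, 2): 8*0 + 9*2 = 18
Maximum is 18 at (0, 2).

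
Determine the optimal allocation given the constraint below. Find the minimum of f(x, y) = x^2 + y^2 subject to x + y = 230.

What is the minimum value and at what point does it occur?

Substitute y = 230 - x into f(x,y) = x^2 + y^2:
g(x) = x^2 + (230 - x)^2 = 2x^2 - 460x + 52900
g'(x) = 4x - 460 = 0  =>  x = 115
y = 230 - 115 = 115
Minimum value = 115^2 + 115^2 = 26450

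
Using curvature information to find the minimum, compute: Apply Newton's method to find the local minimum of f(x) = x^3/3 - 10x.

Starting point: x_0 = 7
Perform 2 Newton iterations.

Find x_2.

f(x) = x^3/3 - 10x
f'(x) = x^2 - 10, f''(x) = 2x
Newton update: x_{n+1} = x_n - (x_n^2 - 10)/(2*x_n)
Step 1: x_0 = 7, f'=39, f''=14, x_1 = 59/14
Step 2: x_1 = 59/14, f'=1521/196, f''=59/7, x_2 = 5441/1652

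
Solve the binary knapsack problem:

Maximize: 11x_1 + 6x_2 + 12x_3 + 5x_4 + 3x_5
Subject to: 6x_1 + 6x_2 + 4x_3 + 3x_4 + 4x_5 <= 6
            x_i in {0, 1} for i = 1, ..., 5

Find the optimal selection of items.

Items: item 1 (v=11, w=6), item 2 (v=6, w=6), item 3 (v=12, w=4), item 4 (v=5, w=3), item 5 (v=3, w=4)
Capacity: 6
Checking all 32 subsets (w = total weight, v = total value):
  {}: w = 0, v = 0
  {1}: w = 6, v = 11
  {2}: w = 6, v = 6
  {3}: w = 4, v = 12
  {4}: w = 3, v = 5
  {5}: w = 4, v = 3
  {1, 2}: w = 12 > 6, infeasible
  {1, 3}: w = 10 > 6, infeasible
  {1, 4}: w = 9 > 6, infeasible
  {1, 5}: w = 10 > 6, infeasible
  {2, 3}: w = 10 > 6, infeasible
  {2, 4}: w = 9 > 6, infeasible
  {2, 5}: w = 10 > 6, infeasible
  {3, 4}: w = 7 > 6, infeasible
  {3, 5}: w = 8 > 6, infeasible
  {4, 5}: w = 7 > 6, infeasible
  {1, 2, 3}: w = 16 > 6, infeasible
  {1, 2, 4}: w = 15 > 6, infeasible
  {1, 2, 5}: w = 16 > 6, infeasible
  {1, 3, 4}: w = 13 > 6, infeasible
  {1, 3, 5}: w = 14 > 6, infeasible
  {1, 4, 5}: w = 13 > 6, infeasible
  {2, 3, 4}: w = 13 > 6, infeasible
  {2, 3, 5}: w = 14 > 6, infeasible
  {2, 4, 5}: w = 13 > 6, infeasible
  {3, 4, 5}: w = 11 > 6, infeasible
  {1, 2, 3, 4}: w = 19 > 6, infeasible
  {1, 2, 3, 5}: w = 20 > 6, infeasible
  {1, 2, 4, 5}: w = 19 > 6, infeasible
  {1, 3, 4, 5}: w = 17 > 6, infeasible
  {2, 3, 4, 5}: w = 17 > 6, infeasible
  {1, 2, 3, 4, 5}: w = 23 > 6, infeasible
Best feasible subset: items [3]
Total weight: 4 <= 6, total value: 12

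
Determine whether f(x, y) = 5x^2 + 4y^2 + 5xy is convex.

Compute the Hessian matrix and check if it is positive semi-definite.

f(x,y) = 5x^2 + 4y^2 + 5xy
Hessian H = [[10, 5], [5, 8]]
trace(H) = 18, det(H) = 55
Eigenvalues: (18 +/- sqrt(104)) / 2 = 14.1, 3.901
Since both eigenvalues > 0, f is convex.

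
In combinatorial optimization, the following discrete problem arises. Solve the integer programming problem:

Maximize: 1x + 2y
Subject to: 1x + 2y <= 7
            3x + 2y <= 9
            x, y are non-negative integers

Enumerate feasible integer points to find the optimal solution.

Constraint 1: 1x + 2y <= 7
Constraint 2: 3x + 2y <= 9
Feasible x range (need y >= 0): 0 <= x <= min(7/1, 9/3) => x in {0, ..., 3}.
Enumerate feasible integer points row by row (the coefficient of y is 2 > 0, so for each x the largest feasible y gives the best value):
  x = 0: y <= min((7 - 1*0)/2, (9 - 3*0)/2) => y in {0, ..., 3}; best 1*0 + 2*3 = 6
  x = 1: y <= min((7 - 1*1)/2, (9 - 3*1)/2) => y in {0, ..., 3}; best 1*1 + 2*3 = 7
  x = 2: y <= min((7 - 1*2)/2, (9 - 3*2)/2) => y in {0, ..., 1}; best 1*2 + 2*1 = 4
  x = 3: y <= min((7 - 1*3)/2, (9 - 3*3)/2) => y in {0}; best 1*3 + 2*0 = 3
The maximum 1x + 2y = 7 is achieved at x = 1, y = 3.
Check: 1*1 + 2*3 = 7 <= 7 and 3*1 + 2*3 = 9 <= 9.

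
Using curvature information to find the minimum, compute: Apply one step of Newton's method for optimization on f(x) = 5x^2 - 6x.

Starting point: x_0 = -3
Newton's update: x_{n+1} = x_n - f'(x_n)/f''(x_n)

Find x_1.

f(x) = 5x^2 - 6x
f'(x) = 10x + (-6), f''(x) = 10
Newton step: x_1 = x_0 - f'(x_0)/f''(x_0)
f'(-3) = -36
x_1 = -3 - -36/10 = 3/5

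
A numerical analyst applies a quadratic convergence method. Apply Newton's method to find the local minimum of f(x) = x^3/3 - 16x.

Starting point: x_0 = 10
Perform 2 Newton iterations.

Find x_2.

f(x) = x^3/3 - 16x
f'(x) = x^2 - 16, f''(x) = 2x
Newton update: x_{n+1} = x_n - (x_n^2 - 16)/(2*x_n)
Step 1: x_0 = 10, f'=84, f''=20, x_1 = 29/5
Step 2: x_1 = 29/5, f'=441/25, f''=58/5, x_2 = 1241/290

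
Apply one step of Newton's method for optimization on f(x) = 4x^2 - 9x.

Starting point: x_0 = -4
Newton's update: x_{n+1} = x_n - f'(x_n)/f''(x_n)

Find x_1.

f(x) = 4x^2 - 9x
f'(x) = 8x + (-9), f''(x) = 8
Newton step: x_1 = x_0 - f'(x_0)/f''(x_0)
f'(-4) = -41
x_1 = -4 - -41/8 = 9/8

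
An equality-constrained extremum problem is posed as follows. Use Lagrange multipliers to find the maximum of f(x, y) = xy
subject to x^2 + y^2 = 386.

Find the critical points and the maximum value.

Lagrange conditions: y = 2*lambda*x and x = 2*lambda*y
If x = 0 then y = 0, violating the constraint, so x, y != 0.
Dividing: y/x = x/y => x^2 = y^2 => y = x or y = -x
Constraint: 2x^2 = 386 => x^2 = 193 => x = +/-sqrt(193)
Critical points: (sqrt(193), sqrt(193)), (-sqrt(193), -sqrt(193)), (sqrt(193), -sqrt(193)), (-sqrt(193), sqrt(193))
  y = x:  xy = x^2 = 193  at (sqrt(193), sqrt(193)) and (-sqrt(193), -sqrt(193))
  y = -x: xy = -x^2 = -193 at (sqrt(193), -sqrt(193)) and (-sqrt(193), sqrt(193))
Maximum xy = 193 at (sqrt(193), sqrt(193)) and (-sqrt(193), -sqrt(193))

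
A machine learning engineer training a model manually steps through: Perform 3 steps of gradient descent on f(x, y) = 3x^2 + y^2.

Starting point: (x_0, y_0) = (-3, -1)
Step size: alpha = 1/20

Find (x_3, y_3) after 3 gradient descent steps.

f(x,y) = 3x^2 + y^2
grad_x = 6x + 0y, grad_y = 2y + 0x
Step 1: grad = (-18, -2), (-21/10, -9/10)
Step 2: grad = (-63/5, -9/5), (-147/100, -81/100)
Step 3: grad = (-441/50, -81/50), (-1029/1000, -729/1000)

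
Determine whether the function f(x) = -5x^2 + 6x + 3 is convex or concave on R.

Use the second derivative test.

f(x) = -5x^2 + 6x + 3
f'(x) = -10x + 6
f''(x) = -10
Since f''(x) = -10 < 0 for all x, f is concave on R.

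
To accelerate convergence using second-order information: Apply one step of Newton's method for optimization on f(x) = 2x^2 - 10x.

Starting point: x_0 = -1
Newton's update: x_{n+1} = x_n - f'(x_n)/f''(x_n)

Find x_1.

f(x) = 2x^2 - 10x
f'(x) = 4x + (-10), f''(x) = 4
Newton step: x_1 = x_0 - f'(x_0)/f''(x_0)
f'(-1) = -14
x_1 = -1 - -14/4 = 5/2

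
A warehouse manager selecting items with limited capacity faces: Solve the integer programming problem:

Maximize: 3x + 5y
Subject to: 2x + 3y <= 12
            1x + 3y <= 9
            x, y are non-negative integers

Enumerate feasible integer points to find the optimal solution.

Constraint 1: 2x + 3y <= 12
Constraint 2: 1x + 3y <= 9
Feasible x range (need y >= 0): 0 <= x <= min(12/2, 9/1) => x in {0, ..., 6}.
Enumerate feasible integer points row by row (the coefficient of y is 5 > 0, so for each x the largest feasible y gives the best value):
  x = 0: y <= min((12 - 2*0)/3, (9 - 1*0)/3) => y in {0, ..., 3}; best 3*0 + 5*3 = 15
  x = 1: y <= min((12 - 2*1)/3, (9 - 1*1)/3) => y in {0, ..., 2}; best 3*1 + 5*2 = 13
  x = 2: y <= min((12 - 2*2)/3, (9 - 1*2)/3) => y in {0, ..., 2}; best 3*2 + 5*2 = 16
  x = 3: y <= min((12 - 2*3)/3, (9 - 1*3)/3) => y in {0, ..., 2}; best 3*3 + 5*2 = 19
  x = 4: y <= min((12 - 2*4)/3, (9 - 1*4)/3) => y in {0, ..., 1}; best 3*4 + 5*1 = 17
  x = 5: y <= min((12 - 2*5)/3, (9 - 1*5)/3) => y in {0}; best 3*5 + 5*0 = 15
  x = 6: y <= min((12 - 2*6)/3, (9 - 1*6)/3) => y in {0}; best 3*6 + 5*0 = 18
The maximum 3x + 5y = 19 is achieved at x = 3, y = 2.
Check: 2*3 + 3*2 = 12 <= 12 and 1*3 + 3*2 = 9 <= 9.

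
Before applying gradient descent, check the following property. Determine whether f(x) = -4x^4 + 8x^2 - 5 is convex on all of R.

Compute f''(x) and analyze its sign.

f(x) = -4x^4 + 8x^2 - 5
f'(x) = -16x^3 + 16x
f''(x) = -48x^2 + 16
f''(x) = -48x^2 + 16 -> -inf as |x| -> inf
Therefore, f is not globally convex on R.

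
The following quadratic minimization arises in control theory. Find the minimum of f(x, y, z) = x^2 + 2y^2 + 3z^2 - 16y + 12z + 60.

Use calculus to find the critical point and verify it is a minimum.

f(x,y,z) = x^2 + 2y^2 + 3z^2 - 16y + 12z + 60
df/dx = 2x + (0) = 0 => x = 0
df/dy = 4y + (-16) = 0 => y = 4
df/dz = 6z + (12) = 0 => z = -2
f(0,4,-2) = 1*(0)^2 + 2*(4)^2 + 3*(-2)^2 + -16*(4) + 12*(-2) + 60 = 16
Hessian is diagonal with entries 2, 4, 6 > 0, confirmed minimum.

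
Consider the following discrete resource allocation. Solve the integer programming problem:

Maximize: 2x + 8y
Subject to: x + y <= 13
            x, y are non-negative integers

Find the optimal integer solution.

Objective: 2x + 8y, constraint: x + y <= 13
Coefficient of y is 8 > coefficient of x is 2, so allocate the entire budget to y.
Optimal: x = 0, y = 13, value = 104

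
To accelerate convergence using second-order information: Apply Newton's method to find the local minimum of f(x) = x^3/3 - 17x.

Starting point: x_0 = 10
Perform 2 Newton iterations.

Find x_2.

f(x) = x^3/3 - 17x
f'(x) = x^2 - 17, f''(x) = 2x
Newton update: x_{n+1} = x_n - (x_n^2 - 17)/(2*x_n)
Step 1: x_0 = 10, f'=83, f''=20, x_1 = 117/20
Step 2: x_1 = 117/20, f'=6889/400, f''=117/10, x_2 = 20489/4680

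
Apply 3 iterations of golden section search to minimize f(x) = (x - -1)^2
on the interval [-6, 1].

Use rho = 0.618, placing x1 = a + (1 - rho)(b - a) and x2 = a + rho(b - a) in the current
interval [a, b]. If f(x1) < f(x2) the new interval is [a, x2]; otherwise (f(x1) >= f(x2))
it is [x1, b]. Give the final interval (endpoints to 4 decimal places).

Golden section search for min of f(x) = (x - -1)^2 on [-6, 1].
Each step: x1 = a + (1 - rho)(b - a), x2 = a + rho(b - a); if f(x1) < f(x2) keep [a, x2], otherwise keep [x1, b].
Step 1: [-6.0000, 1.0000], x1=-3.3260 (f=5.4103), x2=-1.6740 (f=0.4543); f(x1) > f(x2) => keep [-3.3260, 1.0000]
Step 2: [-3.3260, 1.0000], x1=-1.6735 (f=0.4536), x2=-0.6525 (f=0.1207); f(x1) > f(x2) => keep [-1.6735, 1.0000]
Step 3: [-1.6735, 1.0000], x1=-0.6522 (f=0.1210), x2=-0.0213 (f=0.9579); f(x1) < f(x2) => keep [-1.6735, -0.0213]
Final interval: [-1.6735, -0.0213]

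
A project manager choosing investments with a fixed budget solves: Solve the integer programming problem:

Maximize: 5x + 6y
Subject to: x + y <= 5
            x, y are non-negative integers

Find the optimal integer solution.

Objective: 5x + 6y, constraint: x + y <= 5
Coefficient of y is 6 > coefficient of x is 5, so allocate the entire budget to y.
Optimal: x = 0, y = 5, value = 30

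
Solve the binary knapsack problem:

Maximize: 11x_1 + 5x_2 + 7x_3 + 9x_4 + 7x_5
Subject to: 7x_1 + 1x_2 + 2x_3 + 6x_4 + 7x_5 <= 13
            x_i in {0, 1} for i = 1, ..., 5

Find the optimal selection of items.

Items: item 1 (v=11, w=7), item 2 (v=5, w=1), item 3 (v=7, w=2), item 4 (v=9, w=6), item 5 (v=7, w=7)
Capacity: 13
Checking all 32 subsets (w = total weight, v = total value):
  {}: w = 0, v = 0
  {1}: w = 7, v = 11
  {2}: w = 1, v = 5
  {3}: w = 2, v = 7
  {4}: w = 6, v = 9
  {5}: w = 7, v = 7
  {1, 2}: w = 8, v = 16
  {1, 3}: w = 9, v = 18
  {1, 4}: w = 13, v = 20
  {1, 5}: w = 14 > 13, infeasible
  {2, 3}: w = 3, v = 12
  {2, 4}: w = 7, v = 14
  {2, 5}: w = 8, v = 12
  {3, 4}: w = 8, v = 16
  {3, 5}: w = 9, v = 14
  {4, 5}: w = 13, v = 16
  {1, 2, 3}: w = 10, v = 23
  {1, 2, 4}: w = 14 > 13, infeasible
  {1, 2, 5}: w = 15 > 13, infeasible
  {1, 3, 4}: w = 15 > 13, infeasible
  {1, 3, 5}: w = 16 > 13, infeasible
  {1, 4, 5}: w = 20 > 13, infeasible
  {2, 3, 4}: w = 9, v = 21
  {2, 3, 5}: w = 10, v = 19
  {2, 4, 5}: w = 14 > 13, infeasible
  {3, 4, 5}: w = 15 > 13, infeasible
  {1, 2, 3, 4}: w = 16 > 13, infeasible
  {1, 2, 3, 5}: w = 17 > 13, infeasible
  {1, 2, 4, 5}: w = 21 > 13, infeasible
  {1, 3, 4, 5}: w = 22 > 13, infeasible
  {2, 3, 4, 5}: w = 16 > 13, infeasible
  {1, 2, 3, 4, 5}: w = 23 > 13, infeasible
Best feasible subset: items [1, 2, 3]
Total weight: 10 <= 13, total value: 23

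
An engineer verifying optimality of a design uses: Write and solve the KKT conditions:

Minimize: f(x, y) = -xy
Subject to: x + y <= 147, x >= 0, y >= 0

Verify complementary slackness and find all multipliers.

Problem: min -xy s.t. x + y <= 147 (multiplier lambda), x >= 0 (mu_x), y >= 0 (mu_y)
KKT stationarity: -y + lambda - mu_x = 0, -x + lambda - mu_y = 0, with lambda, mu_x, mu_y >= 0
Complementary slackness: lambda*(x + y - 147) = 0, mu_x*x = 0, mu_y*y = 0
If lambda = 0: y = -mu_x <= 0 and x = -mu_y <= 0 force x = y = 0 with f = 0; but x = y = 147/2 is feasible with f = -21609/4 < 0, so this is not the minimum. Hence lambda > 0 and x + y = 147.
Try x > 0, y > 0 (so mu_x = mu_y = 0): y = lambda, x = lambda => x = y = lambda
x + y = 147 => 2*lambda = 147 => lambda = 147/2
x* = y* = 147/2 > 0, consistent with mu_x = mu_y = 0.
(Any feasible point with x = 0 or y = 0 has f = 0 > -21609/4, so the minimum is not on those boundaries.)
min(-xy) = -21609/4 (i.e. max xy = 21609/4)
Multipliers: lambda = 147/2, mu_x = 0, mu_y = 0
Complementary slackness: lambda*(x + y - 147) = 147/2*(147/2 + 147/2 - 147) = 0, mu_x*x = 0*147/2 = 0, mu_y*y = 0*147/2 = 0. Satisfied.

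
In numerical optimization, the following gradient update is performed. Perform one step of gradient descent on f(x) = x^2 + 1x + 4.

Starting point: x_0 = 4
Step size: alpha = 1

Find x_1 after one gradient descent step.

f(x) = x^2 + 1x + 4
f'(x) = 2x + 1
f'(4) = 2*4 + (1) = 9
x_1 = x_0 - alpha * f'(x_0) = 4 - 1 * 9 = -5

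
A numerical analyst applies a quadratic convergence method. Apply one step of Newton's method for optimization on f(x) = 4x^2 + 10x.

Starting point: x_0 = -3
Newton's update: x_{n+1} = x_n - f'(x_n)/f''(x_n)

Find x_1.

f(x) = 4x^2 + 10x
f'(x) = 8x + (10), f''(x) = 8
Newton step: x_1 = x_0 - f'(x_0)/f''(x_0)
f'(-3) = -14
x_1 = -3 - -14/8 = -5/4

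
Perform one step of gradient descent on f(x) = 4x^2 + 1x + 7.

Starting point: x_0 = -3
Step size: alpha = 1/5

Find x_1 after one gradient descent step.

f(x) = 4x^2 + 1x + 7
f'(x) = 8x + 1
f'(-3) = 8*-3 + (1) = -23
x_1 = x_0 - alpha * f'(x_0) = -3 - 1/5 * -23 = 8/5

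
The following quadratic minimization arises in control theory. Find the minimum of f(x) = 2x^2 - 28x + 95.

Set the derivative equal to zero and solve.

f(x) = 2x^2 - 28x + 95
f'(x) = 4x + (-28) = 0
x = 28/4 = 7
f(7) = -3
Since f''(x) = 4 > 0, this is a minimum.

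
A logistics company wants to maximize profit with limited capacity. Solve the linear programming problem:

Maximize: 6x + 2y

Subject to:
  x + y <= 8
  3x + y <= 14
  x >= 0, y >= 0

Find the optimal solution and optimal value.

Feasible vertices: (0, 0), (0, 8), (3, 5), (14/3, 0)
Objective 6x + 2y at each:
  (0, 0): 0
  (0, 8): 16
  (3, 5): 28
  (14/3, 0): 28
Maximum is 28 at (3, 5).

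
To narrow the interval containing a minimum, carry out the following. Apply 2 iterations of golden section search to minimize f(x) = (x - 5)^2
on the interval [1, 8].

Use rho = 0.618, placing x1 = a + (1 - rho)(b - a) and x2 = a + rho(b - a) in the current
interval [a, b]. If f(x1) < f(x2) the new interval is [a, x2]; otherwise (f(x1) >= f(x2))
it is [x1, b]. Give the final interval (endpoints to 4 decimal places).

Golden section search for min of f(x) = (x - 5)^2 on [1, 8].
Each step: x1 = a + (1 - rho)(b - a), x2 = a + rho(b - a); if f(x1) < f(x2) keep [a, x2], otherwise keep [x1, b].
Step 1: [1.0000, 8.0000], x1=3.6740 (f=1.7583), x2=5.3260 (f=0.1063); f(x1) > f(x2) => keep [3.6740, 8.0000]
Step 2: [3.6740, 8.0000], x1=5.3265 (f=0.1066), x2=6.3475 (f=1.8157); f(x1) < f(x2) => keep [3.6740, 6.3475]
Final interval: [3.6740, 6.3475]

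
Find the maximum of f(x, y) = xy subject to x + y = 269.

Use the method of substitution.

Substitute y = 269 - x into f(x,y) = xy:
g(x) = x(269 - x) = 269x - x^2
g'(x) = 269 - 2x = 0  =>  x = 269/2
y = 269 - 269/2 = 269/2
Maximum value = (269/2) * (269/2) = 72361/4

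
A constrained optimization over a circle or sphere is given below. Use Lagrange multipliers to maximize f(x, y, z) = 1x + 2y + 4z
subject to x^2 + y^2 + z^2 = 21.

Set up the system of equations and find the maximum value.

Lagrange conditions: 1 = 2*lambda*x, 2 = 2*lambda*y, 4 = 2*lambda*z
So x:1 = y:2 = z:4, i.e. x = 1t, y = 2t, z = 4t
Constraint: t^2*(1^2 + 2^2 + 4^2) = 21
  t^2 * 21 = 21  =>  t = sqrt(1)
Maximum = 1*1t + 2*2t + 4*4t = 21*sqrt(1) = 21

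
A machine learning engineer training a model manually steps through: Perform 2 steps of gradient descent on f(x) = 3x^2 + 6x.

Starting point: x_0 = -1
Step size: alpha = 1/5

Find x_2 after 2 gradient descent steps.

f(x) = 3x^2 + 6x, f'(x) = 6x + (6)
Step 1: f'(-1) = 0, x_1 = -1 - 1/5 * 0 = -1
Step 2: f'(-1) = 0, x_2 = -1 - 1/5 * 0 = -1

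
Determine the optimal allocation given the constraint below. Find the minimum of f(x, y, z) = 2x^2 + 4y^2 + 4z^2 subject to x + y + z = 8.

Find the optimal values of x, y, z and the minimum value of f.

Using Lagrange multipliers on f = 2x^2 + 4y^2 + 4z^2 with constraint x + y + z = 8:
Conditions: 2*2*x = lambda, 2*4*y = lambda, 2*4*z = lambda
So x = lambda/4, y = lambda/8, z = lambda/8
Substituting into constraint: lambda * (1/2) = 8
lambda = 16
x = 4, y = 2, z = 2
Minimum value = 64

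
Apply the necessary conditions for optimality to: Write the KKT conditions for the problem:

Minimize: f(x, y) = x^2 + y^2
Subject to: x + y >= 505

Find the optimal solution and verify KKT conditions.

KKT conditions for min x^2 + y^2 s.t. x + y >= 505:
Stationarity: 2x = mu, 2y = mu
So x = y = mu/2.
Complementary slackness: mu*(x + y - 505) = 0
Primal feasibility: x + y >= 505; dual feasibility: mu >= 0
If mu = 0 then x = y = 0, but 0 + 0 < 505 is infeasible, so the constraint is active.
Constraint active: x + y = 2*(mu/2) = 505 => mu = 505
x = y = 505/2, f = 255025/2
Verify: stationarity 2*(505/2) = 505 = mu; primal 505/2 + 505/2 = 505 >= 505; dual mu = 505 >= 0; complementary slackness 505*(505 - 505) = 0. All KKT conditions hold.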